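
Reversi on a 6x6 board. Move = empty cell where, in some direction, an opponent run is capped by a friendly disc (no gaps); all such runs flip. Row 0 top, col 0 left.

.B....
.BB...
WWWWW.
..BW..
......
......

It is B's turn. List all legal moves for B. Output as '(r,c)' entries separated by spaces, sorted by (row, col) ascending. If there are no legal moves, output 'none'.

Answer: (1,0) (1,4) (3,0) (3,1) (3,4) (4,4)

Derivation:
(1,0): flips 1 -> legal
(1,3): no bracket -> illegal
(1,4): flips 1 -> legal
(1,5): no bracket -> illegal
(2,5): no bracket -> illegal
(3,0): flips 1 -> legal
(3,1): flips 1 -> legal
(3,4): flips 2 -> legal
(3,5): no bracket -> illegal
(4,2): no bracket -> illegal
(4,3): no bracket -> illegal
(4,4): flips 2 -> legal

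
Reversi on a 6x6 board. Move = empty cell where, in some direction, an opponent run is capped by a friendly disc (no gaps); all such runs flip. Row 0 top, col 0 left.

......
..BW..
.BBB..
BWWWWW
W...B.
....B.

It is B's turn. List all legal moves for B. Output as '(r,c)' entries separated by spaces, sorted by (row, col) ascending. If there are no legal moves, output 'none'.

(0,2): no bracket -> illegal
(0,3): flips 1 -> legal
(0,4): flips 1 -> legal
(1,4): flips 1 -> legal
(2,0): no bracket -> illegal
(2,4): flips 1 -> legal
(2,5): no bracket -> illegal
(4,1): flips 2 -> legal
(4,2): flips 1 -> legal
(4,3): flips 2 -> legal
(4,5): flips 1 -> legal
(5,0): flips 1 -> legal
(5,1): no bracket -> illegal

Answer: (0,3) (0,4) (1,4) (2,4) (4,1) (4,2) (4,3) (4,5) (5,0)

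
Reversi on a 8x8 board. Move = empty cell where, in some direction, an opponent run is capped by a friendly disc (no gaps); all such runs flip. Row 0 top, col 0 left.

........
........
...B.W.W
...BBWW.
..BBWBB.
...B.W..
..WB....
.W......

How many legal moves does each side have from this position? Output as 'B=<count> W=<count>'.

-- B to move --
(1,4): no bracket -> illegal
(1,5): flips 2 -> legal
(1,6): flips 1 -> legal
(1,7): no bracket -> illegal
(2,4): flips 1 -> legal
(2,6): flips 3 -> legal
(3,7): flips 2 -> legal
(4,7): no bracket -> illegal
(5,1): no bracket -> illegal
(5,2): no bracket -> illegal
(5,4): flips 1 -> legal
(5,6): no bracket -> illegal
(6,0): no bracket -> illegal
(6,1): flips 1 -> legal
(6,4): flips 1 -> legal
(6,5): flips 1 -> legal
(6,6): flips 2 -> legal
(7,0): no bracket -> illegal
(7,2): no bracket -> illegal
(7,3): no bracket -> illegal
B mobility = 10
-- W to move --
(1,2): no bracket -> illegal
(1,3): no bracket -> illegal
(1,4): no bracket -> illegal
(2,2): flips 1 -> legal
(2,4): flips 1 -> legal
(3,1): no bracket -> illegal
(3,2): flips 2 -> legal
(3,7): flips 1 -> legal
(4,1): flips 2 -> legal
(4,7): flips 2 -> legal
(5,1): no bracket -> illegal
(5,2): flips 2 -> legal
(5,4): flips 1 -> legal
(5,6): flips 1 -> legal
(5,7): flips 1 -> legal
(6,4): flips 1 -> legal
(7,2): no bracket -> illegal
(7,3): no bracket -> illegal
(7,4): no bracket -> illegal
W mobility = 11

Answer: B=10 W=11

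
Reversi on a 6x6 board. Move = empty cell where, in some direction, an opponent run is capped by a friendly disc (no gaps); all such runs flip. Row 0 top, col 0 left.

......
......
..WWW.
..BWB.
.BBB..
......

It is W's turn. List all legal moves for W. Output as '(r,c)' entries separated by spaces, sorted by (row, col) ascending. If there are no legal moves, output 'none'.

Answer: (3,1) (3,5) (4,4) (4,5) (5,0) (5,1) (5,2) (5,3)

Derivation:
(2,1): no bracket -> illegal
(2,5): no bracket -> illegal
(3,0): no bracket -> illegal
(3,1): flips 1 -> legal
(3,5): flips 1 -> legal
(4,0): no bracket -> illegal
(4,4): flips 1 -> legal
(4,5): flips 1 -> legal
(5,0): flips 2 -> legal
(5,1): flips 1 -> legal
(5,2): flips 2 -> legal
(5,3): flips 1 -> legal
(5,4): no bracket -> illegal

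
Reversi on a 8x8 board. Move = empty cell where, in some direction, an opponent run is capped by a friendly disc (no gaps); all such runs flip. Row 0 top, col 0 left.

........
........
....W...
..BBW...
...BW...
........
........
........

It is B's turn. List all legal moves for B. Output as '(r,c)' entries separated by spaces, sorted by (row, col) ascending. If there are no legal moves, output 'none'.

(1,3): no bracket -> illegal
(1,4): no bracket -> illegal
(1,5): flips 1 -> legal
(2,3): no bracket -> illegal
(2,5): flips 1 -> legal
(3,5): flips 1 -> legal
(4,5): flips 1 -> legal
(5,3): no bracket -> illegal
(5,4): no bracket -> illegal
(5,5): flips 1 -> legal

Answer: (1,5) (2,5) (3,5) (4,5) (5,5)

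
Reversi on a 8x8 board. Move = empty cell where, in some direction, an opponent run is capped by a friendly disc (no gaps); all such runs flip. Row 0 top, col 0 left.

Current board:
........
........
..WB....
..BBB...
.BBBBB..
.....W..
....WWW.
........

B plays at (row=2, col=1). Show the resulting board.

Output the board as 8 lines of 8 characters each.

Answer: ........
........
.BBB....
..BBB...
.BBBBB..
.....W..
....WWW.
........

Derivation:
Place B at (2,1); scan 8 dirs for brackets.
Dir NW: first cell '.' (not opp) -> no flip
Dir N: first cell '.' (not opp) -> no flip
Dir NE: first cell '.' (not opp) -> no flip
Dir W: first cell '.' (not opp) -> no flip
Dir E: opp run (2,2) capped by B -> flip
Dir SW: first cell '.' (not opp) -> no flip
Dir S: first cell '.' (not opp) -> no flip
Dir SE: first cell 'B' (not opp) -> no flip
All flips: (2,2)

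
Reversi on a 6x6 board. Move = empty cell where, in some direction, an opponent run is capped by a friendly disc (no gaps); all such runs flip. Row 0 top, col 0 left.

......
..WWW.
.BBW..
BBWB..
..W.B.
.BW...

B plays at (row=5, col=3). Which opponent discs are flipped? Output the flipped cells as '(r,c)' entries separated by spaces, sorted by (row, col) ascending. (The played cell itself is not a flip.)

Dir NW: opp run (4,2) capped by B -> flip
Dir N: first cell '.' (not opp) -> no flip
Dir NE: first cell 'B' (not opp) -> no flip
Dir W: opp run (5,2) capped by B -> flip
Dir E: first cell '.' (not opp) -> no flip
Dir SW: edge -> no flip
Dir S: edge -> no flip
Dir SE: edge -> no flip

Answer: (4,2) (5,2)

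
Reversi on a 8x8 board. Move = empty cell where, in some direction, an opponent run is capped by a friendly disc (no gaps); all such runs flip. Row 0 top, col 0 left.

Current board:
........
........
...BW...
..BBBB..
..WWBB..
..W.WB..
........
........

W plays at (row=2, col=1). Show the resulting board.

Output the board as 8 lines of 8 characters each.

Answer: ........
........
.W.BW...
..WBBB..
..WWBB..
..W.WB..
........
........

Derivation:
Place W at (2,1); scan 8 dirs for brackets.
Dir NW: first cell '.' (not opp) -> no flip
Dir N: first cell '.' (not opp) -> no flip
Dir NE: first cell '.' (not opp) -> no flip
Dir W: first cell '.' (not opp) -> no flip
Dir E: first cell '.' (not opp) -> no flip
Dir SW: first cell '.' (not opp) -> no flip
Dir S: first cell '.' (not opp) -> no flip
Dir SE: opp run (3,2) capped by W -> flip
All flips: (3,2)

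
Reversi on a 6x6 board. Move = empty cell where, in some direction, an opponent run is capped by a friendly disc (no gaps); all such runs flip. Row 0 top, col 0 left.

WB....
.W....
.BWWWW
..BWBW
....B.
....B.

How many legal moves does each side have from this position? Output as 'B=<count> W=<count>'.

Answer: B=2 W=9

Derivation:
-- B to move --
(0,2): no bracket -> illegal
(1,0): no bracket -> illegal
(1,2): flips 2 -> legal
(1,3): no bracket -> illegal
(1,4): flips 2 -> legal
(1,5): no bracket -> illegal
(2,0): no bracket -> illegal
(3,1): no bracket -> illegal
(4,2): no bracket -> illegal
(4,3): no bracket -> illegal
(4,5): no bracket -> illegal
B mobility = 2
-- W to move --
(0,2): flips 1 -> legal
(1,0): no bracket -> illegal
(1,2): no bracket -> illegal
(2,0): flips 1 -> legal
(3,0): no bracket -> illegal
(3,1): flips 2 -> legal
(4,1): flips 1 -> legal
(4,2): flips 1 -> legal
(4,3): flips 1 -> legal
(4,5): flips 1 -> legal
(5,3): flips 1 -> legal
(5,5): flips 1 -> legal
W mobility = 9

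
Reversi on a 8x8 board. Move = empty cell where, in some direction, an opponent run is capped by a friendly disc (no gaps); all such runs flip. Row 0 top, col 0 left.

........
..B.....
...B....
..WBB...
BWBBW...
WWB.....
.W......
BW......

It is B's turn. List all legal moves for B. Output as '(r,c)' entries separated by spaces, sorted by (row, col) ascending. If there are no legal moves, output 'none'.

Answer: (2,1) (2,2) (3,0) (3,1) (4,5) (5,4) (5,5) (6,0) (6,2) (7,2)

Derivation:
(2,1): flips 1 -> legal
(2,2): flips 1 -> legal
(3,0): flips 1 -> legal
(3,1): flips 1 -> legal
(3,5): no bracket -> illegal
(4,5): flips 1 -> legal
(5,3): no bracket -> illegal
(5,4): flips 1 -> legal
(5,5): flips 1 -> legal
(6,0): flips 2 -> legal
(6,2): flips 1 -> legal
(7,2): flips 1 -> legal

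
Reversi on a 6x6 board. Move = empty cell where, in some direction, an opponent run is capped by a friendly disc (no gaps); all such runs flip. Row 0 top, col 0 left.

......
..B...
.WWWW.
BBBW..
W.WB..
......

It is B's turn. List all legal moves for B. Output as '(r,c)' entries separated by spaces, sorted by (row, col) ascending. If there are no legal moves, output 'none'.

Answer: (1,0) (1,1) (1,3) (1,4) (3,4) (4,1) (5,0) (5,2) (5,3)

Derivation:
(1,0): flips 1 -> legal
(1,1): flips 1 -> legal
(1,3): flips 3 -> legal
(1,4): flips 1 -> legal
(1,5): no bracket -> illegal
(2,0): no bracket -> illegal
(2,5): no bracket -> illegal
(3,4): flips 2 -> legal
(3,5): no bracket -> illegal
(4,1): flips 1 -> legal
(4,4): no bracket -> illegal
(5,0): flips 1 -> legal
(5,1): no bracket -> illegal
(5,2): flips 1 -> legal
(5,3): flips 1 -> legal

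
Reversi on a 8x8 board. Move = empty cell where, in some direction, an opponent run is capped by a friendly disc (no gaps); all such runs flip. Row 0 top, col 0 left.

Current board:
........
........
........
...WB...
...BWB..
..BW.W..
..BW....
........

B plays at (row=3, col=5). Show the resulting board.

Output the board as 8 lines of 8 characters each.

Place B at (3,5); scan 8 dirs for brackets.
Dir NW: first cell '.' (not opp) -> no flip
Dir N: first cell '.' (not opp) -> no flip
Dir NE: first cell '.' (not opp) -> no flip
Dir W: first cell 'B' (not opp) -> no flip
Dir E: first cell '.' (not opp) -> no flip
Dir SW: opp run (4,4) (5,3) capped by B -> flip
Dir S: first cell 'B' (not opp) -> no flip
Dir SE: first cell '.' (not opp) -> no flip
All flips: (4,4) (5,3)

Answer: ........
........
........
...WBB..
...BBB..
..BB.W..
..BW....
........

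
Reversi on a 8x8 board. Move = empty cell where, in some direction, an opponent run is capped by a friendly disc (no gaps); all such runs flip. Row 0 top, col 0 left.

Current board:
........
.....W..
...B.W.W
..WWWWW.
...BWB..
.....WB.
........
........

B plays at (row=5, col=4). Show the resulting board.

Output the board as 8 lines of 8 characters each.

Answer: ........
.....W..
...B.W.W
..WWWWW.
...BWB..
....BBB.
........
........

Derivation:
Place B at (5,4); scan 8 dirs for brackets.
Dir NW: first cell 'B' (not opp) -> no flip
Dir N: opp run (4,4) (3,4), next='.' -> no flip
Dir NE: first cell 'B' (not opp) -> no flip
Dir W: first cell '.' (not opp) -> no flip
Dir E: opp run (5,5) capped by B -> flip
Dir SW: first cell '.' (not opp) -> no flip
Dir S: first cell '.' (not opp) -> no flip
Dir SE: first cell '.' (not opp) -> no flip
All flips: (5,5)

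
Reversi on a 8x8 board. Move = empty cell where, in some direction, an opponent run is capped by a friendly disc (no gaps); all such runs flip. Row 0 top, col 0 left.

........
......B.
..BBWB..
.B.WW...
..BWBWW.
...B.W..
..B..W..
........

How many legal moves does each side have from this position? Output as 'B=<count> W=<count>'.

Answer: B=6 W=10

Derivation:
-- B to move --
(1,3): no bracket -> illegal
(1,4): flips 2 -> legal
(1,5): flips 2 -> legal
(3,2): no bracket -> illegal
(3,5): no bracket -> illegal
(3,6): no bracket -> illegal
(3,7): no bracket -> illegal
(4,7): flips 2 -> legal
(5,2): flips 2 -> legal
(5,4): no bracket -> illegal
(5,6): flips 2 -> legal
(5,7): no bracket -> illegal
(6,4): no bracket -> illegal
(6,6): flips 1 -> legal
(7,4): no bracket -> illegal
(7,5): no bracket -> illegal
(7,6): no bracket -> illegal
B mobility = 6
-- W to move --
(0,5): no bracket -> illegal
(0,6): no bracket -> illegal
(0,7): flips 2 -> legal
(1,1): flips 1 -> legal
(1,2): flips 1 -> legal
(1,3): flips 1 -> legal
(1,4): no bracket -> illegal
(1,5): no bracket -> illegal
(1,7): no bracket -> illegal
(2,0): no bracket -> illegal
(2,1): flips 2 -> legal
(2,6): flips 1 -> legal
(2,7): no bracket -> illegal
(3,0): no bracket -> illegal
(3,2): no bracket -> illegal
(3,5): no bracket -> illegal
(3,6): no bracket -> illegal
(4,0): no bracket -> illegal
(4,1): flips 1 -> legal
(5,1): flips 1 -> legal
(5,2): no bracket -> illegal
(5,4): flips 1 -> legal
(6,1): no bracket -> illegal
(6,3): flips 1 -> legal
(6,4): no bracket -> illegal
(7,1): no bracket -> illegal
(7,2): no bracket -> illegal
(7,3): no bracket -> illegal
W mobility = 10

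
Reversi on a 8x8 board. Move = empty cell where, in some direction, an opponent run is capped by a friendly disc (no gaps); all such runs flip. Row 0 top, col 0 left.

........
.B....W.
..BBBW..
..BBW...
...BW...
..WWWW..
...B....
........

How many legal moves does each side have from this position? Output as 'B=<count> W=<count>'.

Answer: B=9 W=10

Derivation:
-- B to move --
(0,5): no bracket -> illegal
(0,6): no bracket -> illegal
(0,7): flips 3 -> legal
(1,4): no bracket -> illegal
(1,5): no bracket -> illegal
(1,7): no bracket -> illegal
(2,6): flips 1 -> legal
(2,7): no bracket -> illegal
(3,5): flips 1 -> legal
(3,6): no bracket -> illegal
(4,1): flips 1 -> legal
(4,2): no bracket -> illegal
(4,5): flips 3 -> legal
(4,6): no bracket -> illegal
(5,1): no bracket -> illegal
(5,6): no bracket -> illegal
(6,1): flips 1 -> legal
(6,2): no bracket -> illegal
(6,4): flips 3 -> legal
(6,5): flips 1 -> legal
(6,6): flips 2 -> legal
B mobility = 9
-- W to move --
(0,0): flips 3 -> legal
(0,1): no bracket -> illegal
(0,2): no bracket -> illegal
(1,0): no bracket -> illegal
(1,2): flips 1 -> legal
(1,3): flips 3 -> legal
(1,4): flips 1 -> legal
(1,5): no bracket -> illegal
(2,0): no bracket -> illegal
(2,1): flips 5 -> legal
(3,1): flips 2 -> legal
(3,5): no bracket -> illegal
(4,1): no bracket -> illegal
(4,2): flips 1 -> legal
(6,2): no bracket -> illegal
(6,4): no bracket -> illegal
(7,2): flips 1 -> legal
(7,3): flips 1 -> legal
(7,4): flips 1 -> legal
W mobility = 10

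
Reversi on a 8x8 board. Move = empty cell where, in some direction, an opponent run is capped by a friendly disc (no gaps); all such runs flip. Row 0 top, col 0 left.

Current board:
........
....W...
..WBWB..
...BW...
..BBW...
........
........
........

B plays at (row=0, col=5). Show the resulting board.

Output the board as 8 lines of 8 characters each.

Place B at (0,5); scan 8 dirs for brackets.
Dir NW: edge -> no flip
Dir N: edge -> no flip
Dir NE: edge -> no flip
Dir W: first cell '.' (not opp) -> no flip
Dir E: first cell '.' (not opp) -> no flip
Dir SW: opp run (1,4) capped by B -> flip
Dir S: first cell '.' (not opp) -> no flip
Dir SE: first cell '.' (not opp) -> no flip
All flips: (1,4)

Answer: .....B..
....B...
..WBWB..
...BW...
..BBW...
........
........
........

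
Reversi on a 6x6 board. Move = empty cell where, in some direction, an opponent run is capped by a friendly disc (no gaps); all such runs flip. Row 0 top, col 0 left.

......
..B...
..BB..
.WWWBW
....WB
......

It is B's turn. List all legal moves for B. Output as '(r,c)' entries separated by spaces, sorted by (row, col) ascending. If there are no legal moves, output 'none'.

(2,0): no bracket -> illegal
(2,1): no bracket -> illegal
(2,4): no bracket -> illegal
(2,5): flips 1 -> legal
(3,0): flips 3 -> legal
(4,0): flips 1 -> legal
(4,1): flips 1 -> legal
(4,2): flips 1 -> legal
(4,3): flips 2 -> legal
(5,3): no bracket -> illegal
(5,4): flips 1 -> legal
(5,5): flips 2 -> legal

Answer: (2,5) (3,0) (4,0) (4,1) (4,2) (4,3) (5,4) (5,5)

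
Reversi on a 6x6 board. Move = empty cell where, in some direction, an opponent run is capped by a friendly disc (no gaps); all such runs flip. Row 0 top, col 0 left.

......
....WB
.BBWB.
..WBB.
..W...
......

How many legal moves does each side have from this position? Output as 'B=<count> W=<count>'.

-- B to move --
(0,3): no bracket -> illegal
(0,4): flips 1 -> legal
(0,5): no bracket -> illegal
(1,2): flips 1 -> legal
(1,3): flips 2 -> legal
(2,5): no bracket -> illegal
(3,1): flips 1 -> legal
(4,1): no bracket -> illegal
(4,3): flips 1 -> legal
(5,1): flips 1 -> legal
(5,2): flips 2 -> legal
(5,3): no bracket -> illegal
B mobility = 7
-- W to move --
(0,4): no bracket -> illegal
(0,5): no bracket -> illegal
(1,0): flips 1 -> legal
(1,1): no bracket -> illegal
(1,2): flips 1 -> legal
(1,3): no bracket -> illegal
(2,0): flips 2 -> legal
(2,5): flips 1 -> legal
(3,0): no bracket -> illegal
(3,1): no bracket -> illegal
(3,5): flips 2 -> legal
(4,3): flips 1 -> legal
(4,4): flips 2 -> legal
(4,5): flips 1 -> legal
W mobility = 8

Answer: B=7 W=8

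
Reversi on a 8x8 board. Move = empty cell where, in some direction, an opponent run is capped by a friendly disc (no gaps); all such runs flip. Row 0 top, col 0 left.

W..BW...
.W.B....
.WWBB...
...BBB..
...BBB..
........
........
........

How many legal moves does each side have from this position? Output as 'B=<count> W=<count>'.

Answer: B=3 W=3

Derivation:
-- B to move --
(0,1): no bracket -> illegal
(0,2): no bracket -> illegal
(0,5): flips 1 -> legal
(1,0): no bracket -> illegal
(1,2): no bracket -> illegal
(1,4): no bracket -> illegal
(1,5): no bracket -> illegal
(2,0): flips 2 -> legal
(3,0): no bracket -> illegal
(3,1): flips 1 -> legal
(3,2): no bracket -> illegal
B mobility = 3
-- W to move --
(0,2): flips 1 -> legal
(1,2): no bracket -> illegal
(1,4): no bracket -> illegal
(1,5): no bracket -> illegal
(2,5): flips 2 -> legal
(2,6): no bracket -> illegal
(3,2): no bracket -> illegal
(3,6): no bracket -> illegal
(4,2): no bracket -> illegal
(4,6): no bracket -> illegal
(5,2): no bracket -> illegal
(5,3): no bracket -> illegal
(5,4): no bracket -> illegal
(5,5): flips 2 -> legal
(5,6): no bracket -> illegal
W mobility = 3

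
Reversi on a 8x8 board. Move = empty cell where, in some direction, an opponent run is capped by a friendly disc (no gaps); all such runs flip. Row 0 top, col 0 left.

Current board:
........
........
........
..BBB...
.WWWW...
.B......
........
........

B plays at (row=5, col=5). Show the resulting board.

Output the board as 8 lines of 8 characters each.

Place B at (5,5); scan 8 dirs for brackets.
Dir NW: opp run (4,4) capped by B -> flip
Dir N: first cell '.' (not opp) -> no flip
Dir NE: first cell '.' (not opp) -> no flip
Dir W: first cell '.' (not opp) -> no flip
Dir E: first cell '.' (not opp) -> no flip
Dir SW: first cell '.' (not opp) -> no flip
Dir S: first cell '.' (not opp) -> no flip
Dir SE: first cell '.' (not opp) -> no flip
All flips: (4,4)

Answer: ........
........
........
..BBB...
.WWWB...
.B...B..
........
........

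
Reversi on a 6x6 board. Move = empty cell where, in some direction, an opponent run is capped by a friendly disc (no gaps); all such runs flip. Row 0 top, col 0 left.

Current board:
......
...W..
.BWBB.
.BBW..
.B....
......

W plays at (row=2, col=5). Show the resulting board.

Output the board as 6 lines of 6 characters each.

Answer: ......
...W..
.BWWWW
.BBW..
.B....
......

Derivation:
Place W at (2,5); scan 8 dirs for brackets.
Dir NW: first cell '.' (not opp) -> no flip
Dir N: first cell '.' (not opp) -> no flip
Dir NE: edge -> no flip
Dir W: opp run (2,4) (2,3) capped by W -> flip
Dir E: edge -> no flip
Dir SW: first cell '.' (not opp) -> no flip
Dir S: first cell '.' (not opp) -> no flip
Dir SE: edge -> no flip
All flips: (2,3) (2,4)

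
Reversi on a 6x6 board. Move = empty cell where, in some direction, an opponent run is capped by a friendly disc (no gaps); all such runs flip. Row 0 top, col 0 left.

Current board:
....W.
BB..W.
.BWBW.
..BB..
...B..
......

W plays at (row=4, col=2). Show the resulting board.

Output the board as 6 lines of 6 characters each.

Place W at (4,2); scan 8 dirs for brackets.
Dir NW: first cell '.' (not opp) -> no flip
Dir N: opp run (3,2) capped by W -> flip
Dir NE: opp run (3,3) capped by W -> flip
Dir W: first cell '.' (not opp) -> no flip
Dir E: opp run (4,3), next='.' -> no flip
Dir SW: first cell '.' (not opp) -> no flip
Dir S: first cell '.' (not opp) -> no flip
Dir SE: first cell '.' (not opp) -> no flip
All flips: (3,2) (3,3)

Answer: ....W.
BB..W.
.BWBW.
..WW..
..WB..
......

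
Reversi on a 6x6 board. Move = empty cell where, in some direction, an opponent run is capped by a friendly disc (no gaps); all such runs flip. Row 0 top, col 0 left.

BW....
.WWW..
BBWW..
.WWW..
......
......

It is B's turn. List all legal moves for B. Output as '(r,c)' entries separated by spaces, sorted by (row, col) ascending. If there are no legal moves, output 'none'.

(0,2): flips 2 -> legal
(0,3): flips 1 -> legal
(0,4): no bracket -> illegal
(1,0): no bracket -> illegal
(1,4): no bracket -> illegal
(2,4): flips 2 -> legal
(3,0): no bracket -> illegal
(3,4): no bracket -> illegal
(4,0): no bracket -> illegal
(4,1): flips 1 -> legal
(4,2): flips 1 -> legal
(4,3): flips 1 -> legal
(4,4): flips 3 -> legal

Answer: (0,2) (0,3) (2,4) (4,1) (4,2) (4,3) (4,4)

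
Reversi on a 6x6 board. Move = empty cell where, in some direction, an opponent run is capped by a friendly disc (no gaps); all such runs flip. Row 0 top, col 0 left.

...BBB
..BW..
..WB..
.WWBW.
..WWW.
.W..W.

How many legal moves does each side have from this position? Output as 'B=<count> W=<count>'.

-- B to move --
(0,2): no bracket -> illegal
(1,1): flips 1 -> legal
(1,4): flips 1 -> legal
(2,0): no bracket -> illegal
(2,1): flips 1 -> legal
(2,4): no bracket -> illegal
(2,5): no bracket -> illegal
(3,0): flips 2 -> legal
(3,5): flips 1 -> legal
(4,0): flips 3 -> legal
(4,1): flips 1 -> legal
(4,5): flips 1 -> legal
(5,0): no bracket -> illegal
(5,2): flips 3 -> legal
(5,3): flips 1 -> legal
(5,5): flips 1 -> legal
B mobility = 11
-- W to move --
(0,1): flips 2 -> legal
(0,2): flips 1 -> legal
(1,1): flips 1 -> legal
(1,4): flips 1 -> legal
(1,5): no bracket -> illegal
(2,1): no bracket -> illegal
(2,4): flips 2 -> legal
W mobility = 5

Answer: B=11 W=5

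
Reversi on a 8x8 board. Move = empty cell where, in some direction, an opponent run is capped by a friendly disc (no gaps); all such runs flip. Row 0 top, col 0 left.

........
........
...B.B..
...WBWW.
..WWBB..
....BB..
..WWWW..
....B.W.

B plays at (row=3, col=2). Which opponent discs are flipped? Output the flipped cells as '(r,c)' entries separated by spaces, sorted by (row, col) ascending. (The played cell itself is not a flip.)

Dir NW: first cell '.' (not opp) -> no flip
Dir N: first cell '.' (not opp) -> no flip
Dir NE: first cell 'B' (not opp) -> no flip
Dir W: first cell '.' (not opp) -> no flip
Dir E: opp run (3,3) capped by B -> flip
Dir SW: first cell '.' (not opp) -> no flip
Dir S: opp run (4,2), next='.' -> no flip
Dir SE: opp run (4,3) capped by B -> flip

Answer: (3,3) (4,3)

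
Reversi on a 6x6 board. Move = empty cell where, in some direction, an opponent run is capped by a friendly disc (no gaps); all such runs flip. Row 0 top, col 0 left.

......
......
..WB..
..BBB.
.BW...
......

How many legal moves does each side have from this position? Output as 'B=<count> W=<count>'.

Answer: B=6 W=3

Derivation:
-- B to move --
(1,1): flips 1 -> legal
(1,2): flips 1 -> legal
(1,3): no bracket -> illegal
(2,1): flips 1 -> legal
(3,1): no bracket -> illegal
(4,3): flips 1 -> legal
(5,1): flips 1 -> legal
(5,2): flips 1 -> legal
(5,3): no bracket -> illegal
B mobility = 6
-- W to move --
(1,2): no bracket -> illegal
(1,3): no bracket -> illegal
(1,4): no bracket -> illegal
(2,1): no bracket -> illegal
(2,4): flips 2 -> legal
(2,5): no bracket -> illegal
(3,0): no bracket -> illegal
(3,1): no bracket -> illegal
(3,5): no bracket -> illegal
(4,0): flips 1 -> legal
(4,3): no bracket -> illegal
(4,4): flips 1 -> legal
(4,5): no bracket -> illegal
(5,0): no bracket -> illegal
(5,1): no bracket -> illegal
(5,2): no bracket -> illegal
W mobility = 3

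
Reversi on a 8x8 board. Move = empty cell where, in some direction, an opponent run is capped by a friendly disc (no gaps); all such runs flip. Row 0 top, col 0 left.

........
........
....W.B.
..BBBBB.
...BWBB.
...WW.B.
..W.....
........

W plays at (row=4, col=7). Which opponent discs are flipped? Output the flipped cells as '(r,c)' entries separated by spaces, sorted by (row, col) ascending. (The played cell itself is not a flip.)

Answer: (4,5) (4,6)

Derivation:
Dir NW: opp run (3,6), next='.' -> no flip
Dir N: first cell '.' (not opp) -> no flip
Dir NE: edge -> no flip
Dir W: opp run (4,6) (4,5) capped by W -> flip
Dir E: edge -> no flip
Dir SW: opp run (5,6), next='.' -> no flip
Dir S: first cell '.' (not opp) -> no flip
Dir SE: edge -> no flip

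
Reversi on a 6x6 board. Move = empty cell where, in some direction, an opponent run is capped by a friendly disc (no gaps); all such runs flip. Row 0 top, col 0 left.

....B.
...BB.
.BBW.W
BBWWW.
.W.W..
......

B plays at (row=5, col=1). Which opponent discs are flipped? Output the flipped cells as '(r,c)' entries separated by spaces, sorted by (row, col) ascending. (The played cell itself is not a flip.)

Answer: (4,1)

Derivation:
Dir NW: first cell '.' (not opp) -> no flip
Dir N: opp run (4,1) capped by B -> flip
Dir NE: first cell '.' (not opp) -> no flip
Dir W: first cell '.' (not opp) -> no flip
Dir E: first cell '.' (not opp) -> no flip
Dir SW: edge -> no flip
Dir S: edge -> no flip
Dir SE: edge -> no flip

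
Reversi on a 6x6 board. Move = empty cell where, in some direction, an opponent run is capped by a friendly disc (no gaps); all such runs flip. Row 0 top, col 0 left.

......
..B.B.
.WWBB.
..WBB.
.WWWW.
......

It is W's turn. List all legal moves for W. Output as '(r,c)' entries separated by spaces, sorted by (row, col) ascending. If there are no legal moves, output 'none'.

(0,1): no bracket -> illegal
(0,2): flips 1 -> legal
(0,3): flips 1 -> legal
(0,4): flips 3 -> legal
(0,5): flips 2 -> legal
(1,1): no bracket -> illegal
(1,3): flips 2 -> legal
(1,5): flips 2 -> legal
(2,5): flips 3 -> legal
(3,5): flips 2 -> legal
(4,5): no bracket -> illegal

Answer: (0,2) (0,3) (0,4) (0,5) (1,3) (1,5) (2,5) (3,5)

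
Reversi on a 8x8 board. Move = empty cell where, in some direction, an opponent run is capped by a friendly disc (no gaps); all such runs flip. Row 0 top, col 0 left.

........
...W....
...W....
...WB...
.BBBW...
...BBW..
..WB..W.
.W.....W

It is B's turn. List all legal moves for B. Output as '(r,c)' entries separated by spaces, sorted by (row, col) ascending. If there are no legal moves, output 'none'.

(0,2): no bracket -> illegal
(0,3): flips 3 -> legal
(0,4): no bracket -> illegal
(1,2): flips 1 -> legal
(1,4): no bracket -> illegal
(2,2): no bracket -> illegal
(2,4): flips 1 -> legal
(3,2): flips 1 -> legal
(3,5): flips 1 -> legal
(4,5): flips 1 -> legal
(4,6): no bracket -> illegal
(5,1): no bracket -> illegal
(5,2): no bracket -> illegal
(5,6): flips 1 -> legal
(5,7): no bracket -> illegal
(6,0): no bracket -> illegal
(6,1): flips 1 -> legal
(6,4): no bracket -> illegal
(6,5): no bracket -> illegal
(6,7): no bracket -> illegal
(7,0): no bracket -> illegal
(7,2): no bracket -> illegal
(7,3): no bracket -> illegal
(7,5): no bracket -> illegal
(7,6): no bracket -> illegal

Answer: (0,3) (1,2) (2,4) (3,2) (3,5) (4,5) (5,6) (6,1)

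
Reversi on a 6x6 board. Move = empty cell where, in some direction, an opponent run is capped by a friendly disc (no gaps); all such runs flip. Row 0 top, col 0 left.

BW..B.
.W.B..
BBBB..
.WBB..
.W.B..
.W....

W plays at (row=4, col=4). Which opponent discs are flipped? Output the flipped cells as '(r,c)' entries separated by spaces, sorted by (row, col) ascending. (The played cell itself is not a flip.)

Dir NW: opp run (3,3) (2,2) capped by W -> flip
Dir N: first cell '.' (not opp) -> no flip
Dir NE: first cell '.' (not opp) -> no flip
Dir W: opp run (4,3), next='.' -> no flip
Dir E: first cell '.' (not opp) -> no flip
Dir SW: first cell '.' (not opp) -> no flip
Dir S: first cell '.' (not opp) -> no flip
Dir SE: first cell '.' (not opp) -> no flip

Answer: (2,2) (3,3)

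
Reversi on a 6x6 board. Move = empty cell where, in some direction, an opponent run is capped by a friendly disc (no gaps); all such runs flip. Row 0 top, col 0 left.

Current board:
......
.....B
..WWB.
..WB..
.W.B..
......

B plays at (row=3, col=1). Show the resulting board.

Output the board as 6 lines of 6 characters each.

Answer: ......
.....B
..WWB.
.BBB..
.W.B..
......

Derivation:
Place B at (3,1); scan 8 dirs for brackets.
Dir NW: first cell '.' (not opp) -> no flip
Dir N: first cell '.' (not opp) -> no flip
Dir NE: opp run (2,2), next='.' -> no flip
Dir W: first cell '.' (not opp) -> no flip
Dir E: opp run (3,2) capped by B -> flip
Dir SW: first cell '.' (not opp) -> no flip
Dir S: opp run (4,1), next='.' -> no flip
Dir SE: first cell '.' (not opp) -> no flip
All flips: (3,2)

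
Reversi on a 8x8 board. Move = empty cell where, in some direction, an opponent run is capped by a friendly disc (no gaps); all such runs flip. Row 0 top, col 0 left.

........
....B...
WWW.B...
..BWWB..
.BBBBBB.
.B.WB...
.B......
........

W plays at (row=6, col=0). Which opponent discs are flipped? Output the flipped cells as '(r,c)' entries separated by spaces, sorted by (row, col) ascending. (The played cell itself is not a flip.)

Dir NW: edge -> no flip
Dir N: first cell '.' (not opp) -> no flip
Dir NE: opp run (5,1) (4,2) capped by W -> flip
Dir W: edge -> no flip
Dir E: opp run (6,1), next='.' -> no flip
Dir SW: edge -> no flip
Dir S: first cell '.' (not opp) -> no flip
Dir SE: first cell '.' (not opp) -> no flip

Answer: (4,2) (5,1)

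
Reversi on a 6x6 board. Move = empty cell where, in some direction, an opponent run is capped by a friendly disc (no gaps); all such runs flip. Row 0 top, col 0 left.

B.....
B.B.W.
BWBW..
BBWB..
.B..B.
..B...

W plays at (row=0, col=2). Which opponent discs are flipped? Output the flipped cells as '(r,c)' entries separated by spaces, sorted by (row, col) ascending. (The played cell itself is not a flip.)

Dir NW: edge -> no flip
Dir N: edge -> no flip
Dir NE: edge -> no flip
Dir W: first cell '.' (not opp) -> no flip
Dir E: first cell '.' (not opp) -> no flip
Dir SW: first cell '.' (not opp) -> no flip
Dir S: opp run (1,2) (2,2) capped by W -> flip
Dir SE: first cell '.' (not opp) -> no flip

Answer: (1,2) (2,2)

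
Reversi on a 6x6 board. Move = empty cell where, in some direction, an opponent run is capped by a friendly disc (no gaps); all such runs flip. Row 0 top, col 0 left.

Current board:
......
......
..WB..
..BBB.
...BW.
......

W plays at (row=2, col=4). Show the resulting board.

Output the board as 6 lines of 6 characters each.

Answer: ......
......
..WWW.
..BBW.
...BW.
......

Derivation:
Place W at (2,4); scan 8 dirs for brackets.
Dir NW: first cell '.' (not opp) -> no flip
Dir N: first cell '.' (not opp) -> no flip
Dir NE: first cell '.' (not opp) -> no flip
Dir W: opp run (2,3) capped by W -> flip
Dir E: first cell '.' (not opp) -> no flip
Dir SW: opp run (3,3), next='.' -> no flip
Dir S: opp run (3,4) capped by W -> flip
Dir SE: first cell '.' (not opp) -> no flip
All flips: (2,3) (3,4)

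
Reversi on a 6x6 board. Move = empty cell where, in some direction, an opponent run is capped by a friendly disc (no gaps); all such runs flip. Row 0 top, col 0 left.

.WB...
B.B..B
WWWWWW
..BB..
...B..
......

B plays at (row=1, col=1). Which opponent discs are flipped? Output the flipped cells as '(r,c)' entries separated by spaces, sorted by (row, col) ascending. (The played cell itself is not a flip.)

Answer: (2,2)

Derivation:
Dir NW: first cell '.' (not opp) -> no flip
Dir N: opp run (0,1), next=edge -> no flip
Dir NE: first cell 'B' (not opp) -> no flip
Dir W: first cell 'B' (not opp) -> no flip
Dir E: first cell 'B' (not opp) -> no flip
Dir SW: opp run (2,0), next=edge -> no flip
Dir S: opp run (2,1), next='.' -> no flip
Dir SE: opp run (2,2) capped by B -> flip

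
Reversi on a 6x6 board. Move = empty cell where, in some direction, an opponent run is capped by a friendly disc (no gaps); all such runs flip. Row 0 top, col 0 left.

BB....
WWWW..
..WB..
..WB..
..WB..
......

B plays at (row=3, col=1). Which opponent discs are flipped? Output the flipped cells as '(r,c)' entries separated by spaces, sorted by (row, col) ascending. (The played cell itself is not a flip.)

Answer: (3,2)

Derivation:
Dir NW: first cell '.' (not opp) -> no flip
Dir N: first cell '.' (not opp) -> no flip
Dir NE: opp run (2,2) (1,3), next='.' -> no flip
Dir W: first cell '.' (not opp) -> no flip
Dir E: opp run (3,2) capped by B -> flip
Dir SW: first cell '.' (not opp) -> no flip
Dir S: first cell '.' (not opp) -> no flip
Dir SE: opp run (4,2), next='.' -> no flip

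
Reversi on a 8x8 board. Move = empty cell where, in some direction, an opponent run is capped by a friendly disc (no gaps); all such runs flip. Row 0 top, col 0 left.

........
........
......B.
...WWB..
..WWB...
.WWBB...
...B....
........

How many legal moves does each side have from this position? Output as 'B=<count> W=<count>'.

Answer: B=7 W=7

Derivation:
-- B to move --
(2,2): flips 1 -> legal
(2,3): flips 2 -> legal
(2,4): flips 1 -> legal
(2,5): no bracket -> illegal
(3,1): flips 1 -> legal
(3,2): flips 3 -> legal
(4,0): no bracket -> illegal
(4,1): flips 3 -> legal
(4,5): no bracket -> illegal
(5,0): flips 2 -> legal
(6,0): no bracket -> illegal
(6,1): no bracket -> illegal
(6,2): no bracket -> illegal
B mobility = 7
-- W to move --
(1,5): no bracket -> illegal
(1,6): no bracket -> illegal
(1,7): no bracket -> illegal
(2,4): no bracket -> illegal
(2,5): no bracket -> illegal
(2,7): no bracket -> illegal
(3,6): flips 1 -> legal
(3,7): no bracket -> illegal
(4,5): flips 1 -> legal
(4,6): no bracket -> illegal
(5,5): flips 3 -> legal
(6,2): no bracket -> illegal
(6,4): flips 3 -> legal
(6,5): flips 1 -> legal
(7,2): no bracket -> illegal
(7,3): flips 2 -> legal
(7,4): flips 1 -> legal
W mobility = 7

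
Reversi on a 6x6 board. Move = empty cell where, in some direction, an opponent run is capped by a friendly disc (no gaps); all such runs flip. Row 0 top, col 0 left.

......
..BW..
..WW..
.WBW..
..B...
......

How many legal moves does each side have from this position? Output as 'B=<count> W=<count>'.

Answer: B=5 W=7

Derivation:
-- B to move --
(0,2): no bracket -> illegal
(0,3): no bracket -> illegal
(0,4): no bracket -> illegal
(1,1): no bracket -> illegal
(1,4): flips 2 -> legal
(2,0): flips 1 -> legal
(2,1): no bracket -> illegal
(2,4): flips 1 -> legal
(3,0): flips 1 -> legal
(3,4): flips 2 -> legal
(4,0): no bracket -> illegal
(4,1): no bracket -> illegal
(4,3): no bracket -> illegal
(4,4): no bracket -> illegal
B mobility = 5
-- W to move --
(0,1): flips 1 -> legal
(0,2): flips 1 -> legal
(0,3): no bracket -> illegal
(1,1): flips 1 -> legal
(2,1): no bracket -> illegal
(4,1): flips 1 -> legal
(4,3): no bracket -> illegal
(5,1): flips 1 -> legal
(5,2): flips 2 -> legal
(5,3): flips 1 -> legal
W mobility = 7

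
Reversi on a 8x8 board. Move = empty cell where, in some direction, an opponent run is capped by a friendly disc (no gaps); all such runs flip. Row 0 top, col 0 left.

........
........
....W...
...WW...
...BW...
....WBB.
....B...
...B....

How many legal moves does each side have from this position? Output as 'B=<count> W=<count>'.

-- B to move --
(1,3): no bracket -> illegal
(1,4): flips 4 -> legal
(1,5): no bracket -> illegal
(2,2): flips 2 -> legal
(2,3): flips 1 -> legal
(2,5): flips 1 -> legal
(3,2): no bracket -> illegal
(3,5): no bracket -> illegal
(4,2): no bracket -> illegal
(4,5): flips 1 -> legal
(5,3): flips 1 -> legal
(6,3): no bracket -> illegal
(6,5): flips 1 -> legal
B mobility = 7
-- W to move --
(3,2): flips 1 -> legal
(4,2): flips 1 -> legal
(4,5): no bracket -> illegal
(4,6): no bracket -> illegal
(4,7): no bracket -> illegal
(5,2): flips 1 -> legal
(5,3): flips 1 -> legal
(5,7): flips 2 -> legal
(6,2): no bracket -> illegal
(6,3): no bracket -> illegal
(6,5): no bracket -> illegal
(6,6): flips 1 -> legal
(6,7): no bracket -> illegal
(7,2): no bracket -> illegal
(7,4): flips 1 -> legal
(7,5): no bracket -> illegal
W mobility = 7

Answer: B=7 W=7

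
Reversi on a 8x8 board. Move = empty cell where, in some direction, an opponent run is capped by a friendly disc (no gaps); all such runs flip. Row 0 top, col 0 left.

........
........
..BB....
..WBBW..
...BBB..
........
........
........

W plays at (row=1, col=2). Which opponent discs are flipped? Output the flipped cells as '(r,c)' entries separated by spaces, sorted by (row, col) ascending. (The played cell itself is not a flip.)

Dir NW: first cell '.' (not opp) -> no flip
Dir N: first cell '.' (not opp) -> no flip
Dir NE: first cell '.' (not opp) -> no flip
Dir W: first cell '.' (not opp) -> no flip
Dir E: first cell '.' (not opp) -> no flip
Dir SW: first cell '.' (not opp) -> no flip
Dir S: opp run (2,2) capped by W -> flip
Dir SE: opp run (2,3) (3,4) (4,5), next='.' -> no flip

Answer: (2,2)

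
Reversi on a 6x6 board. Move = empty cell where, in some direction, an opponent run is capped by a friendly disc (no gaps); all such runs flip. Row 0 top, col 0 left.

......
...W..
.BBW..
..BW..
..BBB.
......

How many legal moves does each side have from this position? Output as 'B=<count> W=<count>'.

Answer: B=5 W=7

Derivation:
-- B to move --
(0,2): no bracket -> illegal
(0,3): flips 3 -> legal
(0,4): flips 1 -> legal
(1,2): no bracket -> illegal
(1,4): flips 1 -> legal
(2,4): flips 2 -> legal
(3,4): flips 1 -> legal
B mobility = 5
-- W to move --
(1,0): no bracket -> illegal
(1,1): flips 1 -> legal
(1,2): no bracket -> illegal
(2,0): flips 2 -> legal
(3,0): no bracket -> illegal
(3,1): flips 2 -> legal
(3,4): no bracket -> illegal
(3,5): no bracket -> illegal
(4,1): flips 1 -> legal
(4,5): no bracket -> illegal
(5,1): flips 1 -> legal
(5,2): no bracket -> illegal
(5,3): flips 1 -> legal
(5,4): no bracket -> illegal
(5,5): flips 1 -> legal
W mobility = 7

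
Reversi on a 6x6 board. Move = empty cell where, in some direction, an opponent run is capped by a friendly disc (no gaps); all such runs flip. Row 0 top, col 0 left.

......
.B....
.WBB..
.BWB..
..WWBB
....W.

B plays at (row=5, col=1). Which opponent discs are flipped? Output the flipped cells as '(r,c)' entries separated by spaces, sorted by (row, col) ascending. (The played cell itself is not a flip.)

Dir NW: first cell '.' (not opp) -> no flip
Dir N: first cell '.' (not opp) -> no flip
Dir NE: opp run (4,2) capped by B -> flip
Dir W: first cell '.' (not opp) -> no flip
Dir E: first cell '.' (not opp) -> no flip
Dir SW: edge -> no flip
Dir S: edge -> no flip
Dir SE: edge -> no flip

Answer: (4,2)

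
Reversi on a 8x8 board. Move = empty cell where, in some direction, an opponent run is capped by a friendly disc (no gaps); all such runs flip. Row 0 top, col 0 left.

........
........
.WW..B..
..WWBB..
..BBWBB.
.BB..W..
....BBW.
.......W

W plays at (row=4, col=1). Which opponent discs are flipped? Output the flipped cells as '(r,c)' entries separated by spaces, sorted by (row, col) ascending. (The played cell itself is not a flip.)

Dir NW: first cell '.' (not opp) -> no flip
Dir N: first cell '.' (not opp) -> no flip
Dir NE: first cell 'W' (not opp) -> no flip
Dir W: first cell '.' (not opp) -> no flip
Dir E: opp run (4,2) (4,3) capped by W -> flip
Dir SW: first cell '.' (not opp) -> no flip
Dir S: opp run (5,1), next='.' -> no flip
Dir SE: opp run (5,2), next='.' -> no flip

Answer: (4,2) (4,3)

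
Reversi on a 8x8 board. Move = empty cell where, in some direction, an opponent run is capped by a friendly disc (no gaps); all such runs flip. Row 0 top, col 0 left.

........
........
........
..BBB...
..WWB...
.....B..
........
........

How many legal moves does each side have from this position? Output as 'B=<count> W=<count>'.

Answer: B=5 W=6

Derivation:
-- B to move --
(3,1): no bracket -> illegal
(4,1): flips 2 -> legal
(5,1): flips 1 -> legal
(5,2): flips 2 -> legal
(5,3): flips 1 -> legal
(5,4): flips 1 -> legal
B mobility = 5
-- W to move --
(2,1): flips 1 -> legal
(2,2): flips 1 -> legal
(2,3): flips 1 -> legal
(2,4): flips 1 -> legal
(2,5): flips 1 -> legal
(3,1): no bracket -> illegal
(3,5): no bracket -> illegal
(4,1): no bracket -> illegal
(4,5): flips 1 -> legal
(4,6): no bracket -> illegal
(5,3): no bracket -> illegal
(5,4): no bracket -> illegal
(5,6): no bracket -> illegal
(6,4): no bracket -> illegal
(6,5): no bracket -> illegal
(6,6): no bracket -> illegal
W mobility = 6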